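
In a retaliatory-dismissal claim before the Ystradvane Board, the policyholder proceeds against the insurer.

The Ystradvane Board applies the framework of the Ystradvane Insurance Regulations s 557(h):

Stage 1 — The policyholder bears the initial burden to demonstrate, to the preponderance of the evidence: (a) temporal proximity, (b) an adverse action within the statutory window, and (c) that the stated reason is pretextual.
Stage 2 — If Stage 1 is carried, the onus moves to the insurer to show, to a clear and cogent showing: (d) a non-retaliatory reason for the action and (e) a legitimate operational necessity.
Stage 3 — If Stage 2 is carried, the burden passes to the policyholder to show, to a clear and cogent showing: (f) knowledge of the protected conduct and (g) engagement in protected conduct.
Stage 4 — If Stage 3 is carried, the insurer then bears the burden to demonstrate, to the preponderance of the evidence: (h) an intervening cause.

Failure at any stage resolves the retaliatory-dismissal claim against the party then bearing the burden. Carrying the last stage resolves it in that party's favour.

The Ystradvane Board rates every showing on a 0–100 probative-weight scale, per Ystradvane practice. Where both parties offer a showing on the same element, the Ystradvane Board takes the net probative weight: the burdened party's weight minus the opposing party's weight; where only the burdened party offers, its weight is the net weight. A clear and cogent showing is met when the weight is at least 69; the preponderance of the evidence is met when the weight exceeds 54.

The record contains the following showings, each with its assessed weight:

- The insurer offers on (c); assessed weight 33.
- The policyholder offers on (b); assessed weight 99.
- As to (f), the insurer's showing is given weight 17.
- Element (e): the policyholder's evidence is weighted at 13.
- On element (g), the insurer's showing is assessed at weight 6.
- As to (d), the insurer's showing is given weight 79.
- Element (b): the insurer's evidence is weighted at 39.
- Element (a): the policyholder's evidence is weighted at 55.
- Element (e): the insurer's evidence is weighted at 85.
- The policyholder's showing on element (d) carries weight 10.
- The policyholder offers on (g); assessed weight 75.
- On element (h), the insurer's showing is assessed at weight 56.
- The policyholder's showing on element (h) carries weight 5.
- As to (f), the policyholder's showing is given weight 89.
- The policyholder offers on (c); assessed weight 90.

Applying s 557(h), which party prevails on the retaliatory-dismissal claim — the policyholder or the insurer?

Stage 1 — burden on policyholder; standard: the preponderance of the evidence (weight exceeds 54).
    (a): 55 > 54 [met]
    (b): 99 − 39 = 60 > 54 [met]
    (c): 90 − 33 = 57 > 54 [met]
  The policyholder carries Stage 1; the insurer now bears the burden.
Stage 2 — burden on insurer; standard: a clear and cogent showing (weight is at least 69).
    (d): 79 − 10 = 69 ≥ 69 [met]
    (e): 85 − 13 = 72 ≥ 69 [met]
  Stage 2 carried; the burden shifts to the policyholder.
Stage 3 — burden on policyholder; standard: a clear and cogent showing (weight is at least 69).
    (f): 89 − 17 = 72 ≥ 69 [met]
    (g): 75 − 6 = 69 ≥ 69 [met]
  The policyholder carries Stage 3; the insurer now bears the burden.
Stage 4 — burden on insurer; standard: the preponderance of the evidence (weight exceeds 54).
    (h): 56 − 5 = 51 ≤ 54 [not met]
  Not every element is met, so the insurer fails to carry Stage 4.
So the policyholder prevails.

policyholder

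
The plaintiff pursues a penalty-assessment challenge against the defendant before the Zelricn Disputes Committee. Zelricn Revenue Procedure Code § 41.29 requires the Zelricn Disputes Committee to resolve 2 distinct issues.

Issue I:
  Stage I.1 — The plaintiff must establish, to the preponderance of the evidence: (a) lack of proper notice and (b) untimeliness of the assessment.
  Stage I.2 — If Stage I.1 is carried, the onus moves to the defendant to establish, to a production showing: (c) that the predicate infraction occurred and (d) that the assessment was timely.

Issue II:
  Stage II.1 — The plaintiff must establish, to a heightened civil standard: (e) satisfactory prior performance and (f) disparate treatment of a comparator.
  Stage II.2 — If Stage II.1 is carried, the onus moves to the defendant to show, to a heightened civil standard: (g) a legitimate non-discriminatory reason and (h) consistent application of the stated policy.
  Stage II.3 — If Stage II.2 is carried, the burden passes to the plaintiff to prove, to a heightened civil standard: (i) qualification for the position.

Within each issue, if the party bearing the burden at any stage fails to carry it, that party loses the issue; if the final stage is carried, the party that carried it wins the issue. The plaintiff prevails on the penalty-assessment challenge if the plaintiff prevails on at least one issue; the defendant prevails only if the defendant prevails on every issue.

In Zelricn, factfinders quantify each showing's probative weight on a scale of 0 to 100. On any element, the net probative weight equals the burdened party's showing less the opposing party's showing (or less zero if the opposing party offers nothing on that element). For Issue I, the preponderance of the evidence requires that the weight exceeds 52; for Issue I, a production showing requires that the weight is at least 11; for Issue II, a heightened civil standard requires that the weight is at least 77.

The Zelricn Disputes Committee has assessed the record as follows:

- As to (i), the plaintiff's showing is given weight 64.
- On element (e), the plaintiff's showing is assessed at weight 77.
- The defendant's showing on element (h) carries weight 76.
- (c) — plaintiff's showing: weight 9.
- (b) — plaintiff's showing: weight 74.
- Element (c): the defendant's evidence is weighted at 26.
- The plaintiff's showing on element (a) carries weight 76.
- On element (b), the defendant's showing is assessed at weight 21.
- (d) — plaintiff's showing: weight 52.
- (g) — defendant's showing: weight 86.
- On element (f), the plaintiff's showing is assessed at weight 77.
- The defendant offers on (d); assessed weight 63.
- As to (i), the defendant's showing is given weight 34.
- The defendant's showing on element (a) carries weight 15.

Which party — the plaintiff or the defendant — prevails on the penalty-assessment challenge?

— Issue I —
Stage I.1 (plaintiff, the preponderance of the evidence, weight exceeds 52): (a) net 76−15=61 > 52 — meets; (b) net 74−21=53 > 52 — meets.
  All elements met. The burden passes to the defendant.
Stage I.2 (defendant, a production showing, weight is at least 11): (c) net 26−9=17 ≥ 11 — meets; (d) net 63−52=11 ≥ 11 — meets.
  Stage I.2 carried; the final stage is satisfied.
All stages carried — the defendant prevails on this issue.
— Issue II —
At Stage II.1 the plaintiff must meet a heightened civil standard (weight is at least 77): on (e) the weight is 77, which does reach 77, so (e) meets the standard; on (f) the weight is 77, ≥ 77, so (f) meets the standard.
  The plaintiff carries Stage II.1; the defendant now bears the burden.
At Stage II.2 the defendant must meet a heightened civil standard (weight is at least 77): on (g) the weight is 86, ≥ 77, so (g) meets the standard; on (h) the weight is 76, < 77, so (h) does not meet the standard.
  The defendant does not carry Stage II.2.
The plaintiff prevails on this issue.
Per-issue: Issue I → defendant; Issue II → plaintiff. The plaintiff must prevail on at least one issue; overall, the plaintiff prevails.

plaintiff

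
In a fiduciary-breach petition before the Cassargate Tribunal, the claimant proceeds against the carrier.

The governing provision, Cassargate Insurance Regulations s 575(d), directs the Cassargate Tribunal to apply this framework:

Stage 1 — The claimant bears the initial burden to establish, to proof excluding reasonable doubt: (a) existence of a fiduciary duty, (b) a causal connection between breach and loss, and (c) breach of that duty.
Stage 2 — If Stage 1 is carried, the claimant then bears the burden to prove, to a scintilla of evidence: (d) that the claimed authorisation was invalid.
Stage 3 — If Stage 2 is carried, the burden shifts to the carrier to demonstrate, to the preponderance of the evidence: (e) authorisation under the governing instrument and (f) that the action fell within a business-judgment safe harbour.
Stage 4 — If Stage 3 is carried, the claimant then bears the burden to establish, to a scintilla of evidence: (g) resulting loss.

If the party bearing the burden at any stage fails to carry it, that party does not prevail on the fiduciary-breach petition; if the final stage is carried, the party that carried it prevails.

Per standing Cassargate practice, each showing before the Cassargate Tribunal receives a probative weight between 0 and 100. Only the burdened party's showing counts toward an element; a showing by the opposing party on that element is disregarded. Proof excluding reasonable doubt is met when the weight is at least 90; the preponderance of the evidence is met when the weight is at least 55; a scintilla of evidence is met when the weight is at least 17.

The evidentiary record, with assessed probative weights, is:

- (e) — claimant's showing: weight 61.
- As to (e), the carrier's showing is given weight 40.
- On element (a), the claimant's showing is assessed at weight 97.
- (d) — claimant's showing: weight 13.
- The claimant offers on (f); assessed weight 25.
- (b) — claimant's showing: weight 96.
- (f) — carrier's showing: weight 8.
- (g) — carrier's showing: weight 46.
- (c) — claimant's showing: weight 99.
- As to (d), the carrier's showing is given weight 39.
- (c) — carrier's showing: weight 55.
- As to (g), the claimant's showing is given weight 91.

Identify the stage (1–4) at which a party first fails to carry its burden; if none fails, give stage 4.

Stage 1 — burden on claimant; standard: proof excluding reasonable doubt (weight is at least 90).
    (a): 97 ≥ 90 [met]
    (b): 96 ≥ 90 [met]
    (c): 99 (carrier's 55 disregarded) ≥ 90 [met]
  All elements met. The claimant retains the burden for Stage 2.
Stage 2 — burden on claimant; standard: a scintilla of evidence (weight is at least 17).
    (d): 13 (carrier's 39 disregarded) < 17 [not met]
  The claimant does not carry Stage 2.
The carrier prevails.

stage 2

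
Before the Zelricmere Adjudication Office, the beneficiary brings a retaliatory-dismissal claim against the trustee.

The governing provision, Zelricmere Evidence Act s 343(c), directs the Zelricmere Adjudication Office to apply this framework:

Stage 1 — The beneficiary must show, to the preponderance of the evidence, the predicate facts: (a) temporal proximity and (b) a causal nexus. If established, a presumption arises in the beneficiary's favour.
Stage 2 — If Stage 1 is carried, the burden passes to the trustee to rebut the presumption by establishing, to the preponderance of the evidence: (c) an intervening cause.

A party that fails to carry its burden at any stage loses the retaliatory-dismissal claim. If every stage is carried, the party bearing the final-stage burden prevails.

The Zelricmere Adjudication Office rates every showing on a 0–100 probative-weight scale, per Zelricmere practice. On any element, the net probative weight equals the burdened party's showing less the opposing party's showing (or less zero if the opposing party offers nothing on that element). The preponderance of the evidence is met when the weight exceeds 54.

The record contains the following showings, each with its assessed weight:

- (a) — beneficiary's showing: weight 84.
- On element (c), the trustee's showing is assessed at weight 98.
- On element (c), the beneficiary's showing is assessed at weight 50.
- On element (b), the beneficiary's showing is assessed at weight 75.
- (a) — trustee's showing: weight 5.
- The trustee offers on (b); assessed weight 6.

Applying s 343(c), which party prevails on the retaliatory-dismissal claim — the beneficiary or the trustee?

At Stage 1 the beneficiary must meet the preponderance of the evidence (weight exceeds 54): on (a) the weight is 84 less the opposing 5 gives net 79, > 54, so (a) meets the standard; on (b) the weight is 75 less the opposing 6 gives net 69, > 54, so (b) meets the standard.
  The beneficiary carries Stage 1; the trustee now bears the burden.
At Stage 2 the trustee must meet the preponderance of the evidence (weight exceeds 54): on (c) the weight is 98 less the opposing 50 gives net 48, which does not exceed 54, so (c) does not meet the standard.
  The trustee does not carry Stage 2.
The analysis ends at Stage 2; the beneficiary prevails.

beneficiary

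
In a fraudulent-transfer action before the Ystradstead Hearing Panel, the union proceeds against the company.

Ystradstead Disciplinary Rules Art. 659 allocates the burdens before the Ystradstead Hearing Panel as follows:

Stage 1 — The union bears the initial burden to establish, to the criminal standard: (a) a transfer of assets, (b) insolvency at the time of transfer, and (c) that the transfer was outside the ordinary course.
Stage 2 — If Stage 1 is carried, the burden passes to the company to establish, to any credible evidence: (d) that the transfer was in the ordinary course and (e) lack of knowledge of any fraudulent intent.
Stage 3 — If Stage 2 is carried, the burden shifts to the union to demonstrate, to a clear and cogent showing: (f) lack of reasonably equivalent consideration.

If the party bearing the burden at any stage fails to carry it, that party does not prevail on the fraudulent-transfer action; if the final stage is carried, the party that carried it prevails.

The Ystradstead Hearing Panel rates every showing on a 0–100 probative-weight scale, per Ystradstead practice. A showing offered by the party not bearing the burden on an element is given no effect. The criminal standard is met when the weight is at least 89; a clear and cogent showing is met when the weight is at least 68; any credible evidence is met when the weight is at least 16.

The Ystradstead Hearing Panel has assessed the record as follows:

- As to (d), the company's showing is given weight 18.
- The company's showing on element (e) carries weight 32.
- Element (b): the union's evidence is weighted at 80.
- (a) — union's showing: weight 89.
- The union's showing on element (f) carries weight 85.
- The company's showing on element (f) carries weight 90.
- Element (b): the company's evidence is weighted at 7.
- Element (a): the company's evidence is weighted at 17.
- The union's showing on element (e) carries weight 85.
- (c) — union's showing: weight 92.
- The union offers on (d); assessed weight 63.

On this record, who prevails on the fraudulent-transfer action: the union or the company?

At Stage 1 the union must meet the criminal standard (weight is at least 89): on (a) the weight is 89 (the company's 17 is given no effect), which does reach 89, so (a) meets the standard; on (b) the weight is 80 (the company's 7 is given no effect), < 89, so (b) does not meet the standard; on (c) the weight is 92, ≥ 89, so (c) meets the standard.
  The union does not carry Stage 1.
The analysis ends at Stage 1; the company prevails.

company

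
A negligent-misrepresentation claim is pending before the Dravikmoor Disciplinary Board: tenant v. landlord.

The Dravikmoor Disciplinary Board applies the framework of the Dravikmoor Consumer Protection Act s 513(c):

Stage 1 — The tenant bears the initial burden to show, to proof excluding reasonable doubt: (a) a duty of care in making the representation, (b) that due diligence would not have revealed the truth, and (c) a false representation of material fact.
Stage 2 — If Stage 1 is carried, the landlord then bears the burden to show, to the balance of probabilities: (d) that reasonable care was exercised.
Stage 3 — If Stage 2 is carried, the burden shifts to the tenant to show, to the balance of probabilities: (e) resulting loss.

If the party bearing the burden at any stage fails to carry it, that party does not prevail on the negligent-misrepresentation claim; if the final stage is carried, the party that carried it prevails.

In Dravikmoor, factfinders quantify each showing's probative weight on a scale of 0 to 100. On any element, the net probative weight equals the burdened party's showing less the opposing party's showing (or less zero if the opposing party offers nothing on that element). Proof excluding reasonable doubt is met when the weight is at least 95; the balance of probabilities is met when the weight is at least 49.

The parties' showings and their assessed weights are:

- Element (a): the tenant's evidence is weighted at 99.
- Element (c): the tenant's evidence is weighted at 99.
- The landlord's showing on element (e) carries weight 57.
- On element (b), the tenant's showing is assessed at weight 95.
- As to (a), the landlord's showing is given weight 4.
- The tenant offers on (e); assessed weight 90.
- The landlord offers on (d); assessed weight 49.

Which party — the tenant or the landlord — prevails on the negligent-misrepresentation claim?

Stage 1 (tenant, proof excluding reasonable doubt, weight is at least 95): (a) net 99−4=95 ≥ 95 — meets; (b) 95 ≥ 95 — meets; (c) 99 ≥ 95 — meets.
  All elements met. The burden passes to the landlord.
Stage 2 (landlord, the balance of probabilities, weight is at least 49): (d) 49 ≥ 49 — meets.
  Stage 2 is satisfied; the onus moves to the tenant.
Stage 3 (tenant, the balance of probabilities, weight is at least 49): (e) net 90−57=33 < 49 — fails.
  The tenant does not carry Stage 3.
The analysis ends at Stage 3; the landlord prevails.

landlord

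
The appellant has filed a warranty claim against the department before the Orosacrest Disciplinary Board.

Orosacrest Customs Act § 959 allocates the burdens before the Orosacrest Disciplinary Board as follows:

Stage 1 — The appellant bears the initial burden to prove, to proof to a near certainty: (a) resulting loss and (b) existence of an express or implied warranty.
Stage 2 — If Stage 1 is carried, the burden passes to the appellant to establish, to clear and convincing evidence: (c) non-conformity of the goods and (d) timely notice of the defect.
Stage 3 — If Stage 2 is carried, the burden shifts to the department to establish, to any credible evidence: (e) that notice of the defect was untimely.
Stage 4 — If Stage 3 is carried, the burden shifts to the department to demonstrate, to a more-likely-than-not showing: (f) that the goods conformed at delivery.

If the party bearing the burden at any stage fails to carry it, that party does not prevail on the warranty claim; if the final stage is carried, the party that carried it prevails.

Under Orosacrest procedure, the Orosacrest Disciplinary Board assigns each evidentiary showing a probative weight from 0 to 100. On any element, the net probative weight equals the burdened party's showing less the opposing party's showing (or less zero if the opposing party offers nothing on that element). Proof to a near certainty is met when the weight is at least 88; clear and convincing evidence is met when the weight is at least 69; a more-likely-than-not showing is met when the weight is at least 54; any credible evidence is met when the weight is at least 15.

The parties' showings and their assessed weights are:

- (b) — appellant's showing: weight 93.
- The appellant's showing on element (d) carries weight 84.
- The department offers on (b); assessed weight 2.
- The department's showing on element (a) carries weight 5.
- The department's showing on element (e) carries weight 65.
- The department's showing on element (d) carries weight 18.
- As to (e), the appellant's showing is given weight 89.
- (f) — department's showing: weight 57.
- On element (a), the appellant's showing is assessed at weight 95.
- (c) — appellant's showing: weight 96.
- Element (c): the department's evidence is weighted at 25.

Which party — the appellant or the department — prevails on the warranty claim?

department

At Stage 1 the appellant must meet proof to a near certainty (weight is at least 88): on (a) the weight is 95 less the opposing 5 gives net 90, ≥ 88, so (a) meets the standard; on (b) the weight is 93 less the opposing 2 gives net 91, which does reach 88, so (b) meets the standard.
  Stage 1 carried; the burden remains with the appellant.
At Stage 2 the appellant must meet clear and convincing evidence (weight is at least 69): on (c) the weight is 96 less the opposing 25 gives net 71, which does reach 69, so (c) meets the standard; on (d) the weight is 84 less the opposing 18 gives net 66, which does not reach 69, so (d) does not meet the standard.
  Stage 2 not carried; the appellant fails its burden.
So the department prevails.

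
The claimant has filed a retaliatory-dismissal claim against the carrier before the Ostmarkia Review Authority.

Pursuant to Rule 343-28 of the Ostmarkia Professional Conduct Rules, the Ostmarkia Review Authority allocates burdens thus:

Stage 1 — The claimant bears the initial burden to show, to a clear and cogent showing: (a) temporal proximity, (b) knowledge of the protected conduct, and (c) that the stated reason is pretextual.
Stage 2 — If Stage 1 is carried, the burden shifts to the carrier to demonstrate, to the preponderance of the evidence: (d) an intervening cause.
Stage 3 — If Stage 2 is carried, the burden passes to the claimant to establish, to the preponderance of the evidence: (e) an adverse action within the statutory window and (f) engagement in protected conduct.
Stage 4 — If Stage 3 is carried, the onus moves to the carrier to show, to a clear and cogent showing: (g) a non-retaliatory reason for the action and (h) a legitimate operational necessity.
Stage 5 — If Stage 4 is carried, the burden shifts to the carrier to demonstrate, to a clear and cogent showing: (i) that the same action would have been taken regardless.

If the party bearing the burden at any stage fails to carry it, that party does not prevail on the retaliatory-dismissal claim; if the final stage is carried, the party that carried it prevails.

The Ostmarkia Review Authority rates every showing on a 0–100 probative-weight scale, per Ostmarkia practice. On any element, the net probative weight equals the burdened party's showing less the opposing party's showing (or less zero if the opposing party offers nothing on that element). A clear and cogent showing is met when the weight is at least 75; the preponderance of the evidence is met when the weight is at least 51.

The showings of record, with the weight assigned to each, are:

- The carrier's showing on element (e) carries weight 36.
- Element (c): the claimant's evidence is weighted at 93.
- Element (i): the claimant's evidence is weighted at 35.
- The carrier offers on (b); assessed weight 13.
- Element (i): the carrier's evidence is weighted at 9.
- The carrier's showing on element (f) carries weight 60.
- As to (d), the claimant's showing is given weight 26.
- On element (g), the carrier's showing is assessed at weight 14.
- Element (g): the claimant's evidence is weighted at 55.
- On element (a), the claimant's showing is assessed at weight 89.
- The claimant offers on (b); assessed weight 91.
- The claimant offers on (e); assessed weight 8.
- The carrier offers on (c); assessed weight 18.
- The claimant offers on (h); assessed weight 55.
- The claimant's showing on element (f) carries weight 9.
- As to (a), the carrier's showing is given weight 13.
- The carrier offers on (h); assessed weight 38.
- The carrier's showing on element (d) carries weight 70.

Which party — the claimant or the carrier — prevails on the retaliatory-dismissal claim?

Stage 1 (claimant, a clear and cogent showing, weight is at least 75): (a) net 89−13=76 ≥ 75 — meets; (b) net 91−13=78 ≥ 75 — meets; (c) net 93−18=75 ≥ 75 — meets.
  All elements met. The burden passes to the carrier.
Stage 2 (carrier, the preponderance of the evidence, weight is at least 51): (d) net 70−26=44 < 51 — fails.
  Not every element is met, so the carrier fails to carry Stage 2.
The claimant prevails.

claimant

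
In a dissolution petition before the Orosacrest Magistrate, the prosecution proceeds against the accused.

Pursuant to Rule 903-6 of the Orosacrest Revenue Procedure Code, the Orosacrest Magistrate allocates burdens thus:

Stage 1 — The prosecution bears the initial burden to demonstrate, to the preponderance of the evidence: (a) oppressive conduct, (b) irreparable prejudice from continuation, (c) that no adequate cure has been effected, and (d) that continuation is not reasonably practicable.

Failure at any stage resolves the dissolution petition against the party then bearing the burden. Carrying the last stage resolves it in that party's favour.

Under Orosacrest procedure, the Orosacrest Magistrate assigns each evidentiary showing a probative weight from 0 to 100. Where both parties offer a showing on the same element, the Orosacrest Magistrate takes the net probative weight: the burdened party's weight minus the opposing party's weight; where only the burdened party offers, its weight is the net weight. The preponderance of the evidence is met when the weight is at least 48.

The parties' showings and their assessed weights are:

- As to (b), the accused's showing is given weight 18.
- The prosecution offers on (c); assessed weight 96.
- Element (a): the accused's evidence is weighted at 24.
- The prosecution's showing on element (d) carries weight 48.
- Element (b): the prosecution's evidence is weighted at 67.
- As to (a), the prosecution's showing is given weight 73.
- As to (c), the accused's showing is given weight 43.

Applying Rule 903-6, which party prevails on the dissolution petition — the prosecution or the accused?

Stage 1 — burden on prosecution; standard: the preponderance of the evidence (weight is at least 48).
    (a): 73 − 24 = 49 ≥ 48 [met]
    (b): 67 − 18 = 49 ≥ 48 [met]
    (c): 96 − 43 = 53 ≥ 48 [met]
    (d): 48 ≥ 48 [met]
  Stage 1 carried; the final stage is satisfied.
With every stage satisfied, the prosecution prevails.

prosecution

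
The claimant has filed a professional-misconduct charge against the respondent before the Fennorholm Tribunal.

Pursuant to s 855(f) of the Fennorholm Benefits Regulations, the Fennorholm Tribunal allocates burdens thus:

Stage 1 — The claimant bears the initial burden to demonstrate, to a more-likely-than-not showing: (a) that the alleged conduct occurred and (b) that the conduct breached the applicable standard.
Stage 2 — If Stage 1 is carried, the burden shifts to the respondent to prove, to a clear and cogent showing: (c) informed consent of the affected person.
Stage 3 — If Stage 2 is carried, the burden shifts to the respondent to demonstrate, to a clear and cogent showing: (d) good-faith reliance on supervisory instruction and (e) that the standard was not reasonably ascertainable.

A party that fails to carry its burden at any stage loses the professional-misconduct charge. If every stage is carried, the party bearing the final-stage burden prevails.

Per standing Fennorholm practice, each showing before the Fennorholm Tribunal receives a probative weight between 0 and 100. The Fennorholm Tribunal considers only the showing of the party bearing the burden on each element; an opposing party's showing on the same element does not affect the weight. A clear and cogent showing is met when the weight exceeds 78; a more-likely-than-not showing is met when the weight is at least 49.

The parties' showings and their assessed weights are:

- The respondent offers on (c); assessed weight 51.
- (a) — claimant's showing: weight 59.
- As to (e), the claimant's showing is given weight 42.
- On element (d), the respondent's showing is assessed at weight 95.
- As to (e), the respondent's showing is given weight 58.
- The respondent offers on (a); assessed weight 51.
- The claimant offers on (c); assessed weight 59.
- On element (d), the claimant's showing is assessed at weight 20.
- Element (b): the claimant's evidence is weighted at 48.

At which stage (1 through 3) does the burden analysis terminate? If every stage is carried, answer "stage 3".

stage 1

At Stage 1 the claimant must meet a more-likely-than-not showing (weight is at least 49): on (a) the weight is 59 (the respondent's 51 is given no effect), which does reach 49, so (a) meets the standard; on (b) the weight is 48, which does not reach 49, so (b) does not meet the standard.
  Stage 1 not carried; the claimant fails its burden.
The analysis ends at Stage 1; the respondent prevails.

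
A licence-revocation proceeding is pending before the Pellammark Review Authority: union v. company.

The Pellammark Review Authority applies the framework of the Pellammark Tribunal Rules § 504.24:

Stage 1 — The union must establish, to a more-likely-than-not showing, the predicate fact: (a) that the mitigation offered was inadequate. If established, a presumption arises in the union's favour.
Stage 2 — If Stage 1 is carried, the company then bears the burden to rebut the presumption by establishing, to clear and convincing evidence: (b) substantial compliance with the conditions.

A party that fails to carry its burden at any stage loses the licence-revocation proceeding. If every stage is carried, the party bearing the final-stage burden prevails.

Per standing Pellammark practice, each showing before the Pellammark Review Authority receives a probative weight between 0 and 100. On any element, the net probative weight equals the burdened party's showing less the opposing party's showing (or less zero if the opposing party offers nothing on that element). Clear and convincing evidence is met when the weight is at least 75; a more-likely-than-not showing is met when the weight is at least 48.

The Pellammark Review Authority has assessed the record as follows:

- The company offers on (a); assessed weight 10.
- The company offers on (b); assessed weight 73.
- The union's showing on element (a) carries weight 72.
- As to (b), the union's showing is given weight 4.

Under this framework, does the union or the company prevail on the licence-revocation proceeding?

union

Stage 1 (union, a more-likely-than-not showing, weight is at least 48): (a) net 72−10=62 ≥ 48 — meets.
  All elements met. The burden passes to the company.
Stage 2 (company, clear and convincing evidence, weight is at least 75): (b) net 73−4=69 < 75 — fails.
  Stage 2 not carried; the company fails its burden.
The analysis ends at Stage 2; the union prevails.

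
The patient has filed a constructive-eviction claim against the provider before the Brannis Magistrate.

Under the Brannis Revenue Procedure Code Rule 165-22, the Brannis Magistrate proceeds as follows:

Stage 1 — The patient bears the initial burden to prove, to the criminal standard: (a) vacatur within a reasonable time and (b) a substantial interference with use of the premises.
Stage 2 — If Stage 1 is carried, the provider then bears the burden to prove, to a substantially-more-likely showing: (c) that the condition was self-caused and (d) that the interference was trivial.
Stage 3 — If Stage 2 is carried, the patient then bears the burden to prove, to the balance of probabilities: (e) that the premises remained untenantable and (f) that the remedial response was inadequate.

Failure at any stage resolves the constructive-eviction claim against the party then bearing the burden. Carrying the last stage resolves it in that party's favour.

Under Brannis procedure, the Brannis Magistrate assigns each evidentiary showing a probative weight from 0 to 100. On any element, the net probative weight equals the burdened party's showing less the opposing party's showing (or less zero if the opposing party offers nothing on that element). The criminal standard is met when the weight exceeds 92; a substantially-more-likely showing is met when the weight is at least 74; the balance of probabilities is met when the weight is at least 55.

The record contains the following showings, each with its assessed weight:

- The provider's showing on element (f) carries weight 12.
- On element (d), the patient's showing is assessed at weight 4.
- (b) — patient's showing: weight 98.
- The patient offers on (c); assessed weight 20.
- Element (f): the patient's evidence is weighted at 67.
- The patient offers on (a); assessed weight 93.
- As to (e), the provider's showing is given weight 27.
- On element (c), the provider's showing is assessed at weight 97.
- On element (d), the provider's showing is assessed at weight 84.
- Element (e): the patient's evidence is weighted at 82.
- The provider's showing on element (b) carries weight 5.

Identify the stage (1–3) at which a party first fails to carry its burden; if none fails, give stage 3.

At Stage 1 the patient must meet the criminal standard (weight exceeds 92): on (a) the weight is 93, which does exceed 92, so (a) meets the standard; on (b) the weight is 98 less the opposing 5 gives net 93, which does exceed 92, so (b) meets the standard.
  All elements met. The burden passes to the provider.
At Stage 2 the provider must meet a substantially-more-likely showing (weight is at least 74): on (c) the weight is 97 less the opposing 20 gives net 77, ≥ 74, so (c) meets the standard; on (d) the weight is 84 less the opposing 4 gives net 80, which does reach 74, so (d) meets the standard.
  Stage 2 is satisfied; the onus moves to the patient.
At Stage 3 the patient must meet the balance of probabilities (weight is at least 55): on (e) the weight is 82 less the opposing 27 gives net 55, ≥ 55, so (e) meets the standard; on (f) the weight is 67 less the opposing 12 gives net 55, ≥ 55, so (f) meets the standard.
  Stage 3 carried; the final stage is satisfied.
Every stage carried; the patient prevails.

stage 3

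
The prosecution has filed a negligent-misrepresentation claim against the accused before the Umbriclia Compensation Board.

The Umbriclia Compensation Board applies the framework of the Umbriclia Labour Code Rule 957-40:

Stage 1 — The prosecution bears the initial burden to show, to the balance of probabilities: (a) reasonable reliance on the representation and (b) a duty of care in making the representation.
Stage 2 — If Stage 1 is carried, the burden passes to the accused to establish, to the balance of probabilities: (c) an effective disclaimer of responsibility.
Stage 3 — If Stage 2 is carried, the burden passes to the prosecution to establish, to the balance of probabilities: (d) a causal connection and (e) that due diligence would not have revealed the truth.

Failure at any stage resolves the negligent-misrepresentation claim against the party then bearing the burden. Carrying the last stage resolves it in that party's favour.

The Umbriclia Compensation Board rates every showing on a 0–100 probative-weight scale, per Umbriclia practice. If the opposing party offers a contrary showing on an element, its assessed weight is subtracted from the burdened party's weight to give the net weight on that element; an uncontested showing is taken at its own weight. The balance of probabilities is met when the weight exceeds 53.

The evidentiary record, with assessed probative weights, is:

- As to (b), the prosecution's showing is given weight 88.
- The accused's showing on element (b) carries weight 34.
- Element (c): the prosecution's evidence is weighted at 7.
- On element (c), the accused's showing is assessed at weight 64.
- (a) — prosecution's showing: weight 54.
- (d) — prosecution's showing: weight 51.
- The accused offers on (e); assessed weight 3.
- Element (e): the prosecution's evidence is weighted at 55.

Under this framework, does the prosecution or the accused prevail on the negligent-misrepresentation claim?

Stage 1 (prosecution, the balance of probabilities, weight exceeds 53): (a) 54 > 53 — meets; (b) net 88−34=54 > 53 — meets.
  The prosecution carries Stage 1; the accused now bears the burden.
Stage 2 (accused, the balance of probabilities, weight exceeds 53): (c) net 64−7=57 > 53 — meets.
  Stage 2 carried; the burden shifts to the prosecution.
Stage 3 (prosecution, the balance of probabilities, weight exceeds 53): (d) 51 ≤ 53 — fails; (e) net 55−3=52 ≤ 53 — fails.
  Not every element is met, so the prosecution fails to carry Stage 3.
So the accused prevails.

accused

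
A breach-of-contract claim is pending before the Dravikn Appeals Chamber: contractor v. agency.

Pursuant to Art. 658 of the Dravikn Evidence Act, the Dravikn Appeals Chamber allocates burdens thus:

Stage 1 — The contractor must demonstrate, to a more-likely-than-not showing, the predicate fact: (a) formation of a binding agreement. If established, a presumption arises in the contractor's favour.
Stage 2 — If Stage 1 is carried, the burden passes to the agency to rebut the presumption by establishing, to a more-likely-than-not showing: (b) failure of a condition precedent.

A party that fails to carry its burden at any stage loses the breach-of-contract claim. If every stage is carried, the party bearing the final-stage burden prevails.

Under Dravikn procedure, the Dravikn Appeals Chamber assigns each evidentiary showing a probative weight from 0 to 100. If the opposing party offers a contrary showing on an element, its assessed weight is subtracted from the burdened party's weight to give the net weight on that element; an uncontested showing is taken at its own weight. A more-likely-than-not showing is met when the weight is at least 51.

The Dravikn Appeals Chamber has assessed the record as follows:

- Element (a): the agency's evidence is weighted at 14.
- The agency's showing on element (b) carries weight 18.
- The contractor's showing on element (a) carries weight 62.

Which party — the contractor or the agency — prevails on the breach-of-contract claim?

agency

Stage 1 (contractor, a more-likely-than-not showing, weight is at least 51): (a) net 62−14=48 < 51 — fails.
  Not every element is met, so the contractor fails to carry Stage 1.
So the agency prevails.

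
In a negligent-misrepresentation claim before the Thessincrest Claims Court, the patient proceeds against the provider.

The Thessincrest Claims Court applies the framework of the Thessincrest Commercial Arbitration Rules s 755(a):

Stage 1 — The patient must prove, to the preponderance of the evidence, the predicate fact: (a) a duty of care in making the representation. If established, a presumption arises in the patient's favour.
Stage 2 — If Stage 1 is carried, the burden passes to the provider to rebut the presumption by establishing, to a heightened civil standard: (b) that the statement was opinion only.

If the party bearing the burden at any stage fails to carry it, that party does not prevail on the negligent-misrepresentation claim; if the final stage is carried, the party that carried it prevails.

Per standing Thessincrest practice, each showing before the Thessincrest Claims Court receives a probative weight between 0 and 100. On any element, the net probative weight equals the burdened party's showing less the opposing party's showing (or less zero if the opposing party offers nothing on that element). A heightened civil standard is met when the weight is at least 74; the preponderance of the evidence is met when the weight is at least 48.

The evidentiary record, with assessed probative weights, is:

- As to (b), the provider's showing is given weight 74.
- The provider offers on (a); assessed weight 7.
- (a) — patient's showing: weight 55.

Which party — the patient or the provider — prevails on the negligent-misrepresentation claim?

At Stage 1 the patient must meet the preponderance of the evidence (weight is at least 48): on (a) the weight is 55 less the opposing 7 gives net 48, which does reach 48, so (a) meets the standard.
  The patient carries Stage 1; the provider now bears the burden.
At Stage 2 the provider must meet a heightened civil standard (weight is at least 74): on (b) the weight is 74, ≥ 74, so (b) meets the standard.
  All elements met at the final stage.
With every stage satisfied, the provider prevails.

provider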